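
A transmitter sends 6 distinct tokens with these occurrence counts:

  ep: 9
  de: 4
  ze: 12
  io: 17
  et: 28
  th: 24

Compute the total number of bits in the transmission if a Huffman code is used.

226

Merge the two smallest weights repeatedly:
de(4) + ep(9) → 13
ze(12) + 13 → 25
io(17) + th(24) → 41
25 + et(28) → 53
41 + 53 → 94
Total encoded bits = sum of merged weights = 13 + 25 + 41 + 53 + 94 = 226.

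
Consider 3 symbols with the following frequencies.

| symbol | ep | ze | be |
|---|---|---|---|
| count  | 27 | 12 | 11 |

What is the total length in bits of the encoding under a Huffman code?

Merge the two smallest weights repeatedly:
combine be(11), ze(12) → 23
combine 23, ep(27) → 50
Each symbol's bit-cost is frequency × depth; summing gives 73 bits (equivalently 23 + 50).

73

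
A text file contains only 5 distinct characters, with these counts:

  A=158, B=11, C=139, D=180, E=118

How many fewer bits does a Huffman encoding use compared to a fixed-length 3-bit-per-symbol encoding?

477

Fixed-length: 3 bits × 606 symbols = 1818 bits.
Huffman merges:
combine B(11), E(118) → 129
combine 129, C(139) → 268
combine A(158), D(180) → 338
combine 268, 338 → 606
Huffman total = 129 + 268 + 338 + 606 = 1341 bits.
Saving = 1818 − 1341 = 477 bits.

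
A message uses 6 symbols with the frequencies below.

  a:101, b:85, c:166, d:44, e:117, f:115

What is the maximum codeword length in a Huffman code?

3

Merge the two lowest-weight nodes at each step:
merge d(44) and b(85): 129
merge a(101) and f(115): 216
merge e(117) and 129: 246
merge c(166) and 216: 382
merge 246 and 382: 628
Maximum depth reached is 3.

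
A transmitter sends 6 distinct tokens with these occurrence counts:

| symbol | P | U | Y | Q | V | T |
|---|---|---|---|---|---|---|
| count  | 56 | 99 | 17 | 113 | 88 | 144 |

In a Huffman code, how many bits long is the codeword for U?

Repeatedly merge the two smallest:
combine Y(17), P(56) → 73
combine 73, V(88) → 161
combine U(99), Q(113) → 212
combine T(144), 161 → 305
combine 212, 305 → 517
U sits 2 levels below the root, so its codeword is 2 bits.

2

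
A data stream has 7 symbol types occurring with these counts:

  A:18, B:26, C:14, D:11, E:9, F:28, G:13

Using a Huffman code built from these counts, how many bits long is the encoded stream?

323

Merge the two smallest weights repeatedly:
combine E(9), D(11) → 20
combine G(13), C(14) → 27
combine A(18), 20 → 38
combine B(26), 27 → 53
combine F(28), 38 → 66
combine 53, 66 → 119
Total encoded bits = sum of merged weights = 20 + 27 + 38 + 53 + 66 + 119 = 323.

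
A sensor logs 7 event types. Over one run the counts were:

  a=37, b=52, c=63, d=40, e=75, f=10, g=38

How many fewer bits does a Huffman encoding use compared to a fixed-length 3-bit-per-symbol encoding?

91

Fixed-length: 3 bits × 315 symbols = 945 bits.
Huffman merges:
f(10) + a(37) → 47
g(38) + d(40) → 78
47 + b(52) → 99
c(63) + e(75) → 138
78 + 99 → 177
138 + 177 → 315
Huffman total = 47 + 78 + 99 + 138 + 177 + 315 = 854 bits.
Saving = 945 − 854 = 91 bits.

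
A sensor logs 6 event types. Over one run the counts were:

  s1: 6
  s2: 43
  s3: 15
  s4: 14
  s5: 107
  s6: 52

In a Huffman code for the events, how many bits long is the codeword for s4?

Build the tree from the bottom:
s1(6) + s4(14) → 20
s3(15) + 20 → 35
35 + s2(43) → 78
s6(52) + 78 → 130
s5(107) + 130 → 237
The subtree containing s4 is merged 5 times, so code length = 5.

5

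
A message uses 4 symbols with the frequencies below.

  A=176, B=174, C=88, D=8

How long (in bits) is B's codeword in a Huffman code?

Build the tree from the bottom:
D(8) + C(88) → 96
96 + B(174) → 270
A(176) + 270 → 446
B sits 2 levels below the root, so its codeword is 2 bits.

2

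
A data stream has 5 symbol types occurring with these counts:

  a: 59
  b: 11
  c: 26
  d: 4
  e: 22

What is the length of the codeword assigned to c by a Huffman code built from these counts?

Build the tree from the bottom:
combine d(4), b(11) → 15
combine 15, e(22) → 37
combine c(26), 37 → 63
combine a(59), 63 → 122
The subtree containing c is merged 2 times, so code length = 2.

2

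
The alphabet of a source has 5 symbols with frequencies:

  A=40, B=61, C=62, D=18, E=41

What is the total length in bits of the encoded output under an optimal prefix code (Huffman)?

502

Merge the two smallest weights repeatedly:
D(18) + A(40) → 58
E(41) + 58 → 99
B(61) + C(62) → 123
99 + 123 → 222
Each symbol's bit-cost is frequency × depth; summing gives 502 bits (equivalently 58 + 99 + 123 + 222).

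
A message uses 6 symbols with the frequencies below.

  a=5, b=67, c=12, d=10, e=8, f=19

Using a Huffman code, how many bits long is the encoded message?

Greedily combine the two least-frequent nodes:
merge a(5) and e(8): 13
merge d(10) and c(12): 22
merge 13 and f(19): 32
merge 22 and 32: 54
merge 54 and b(67): 121
Total encoded bits = sum of merged weights = 13 + 22 + 32 + 54 + 121 = 242.

242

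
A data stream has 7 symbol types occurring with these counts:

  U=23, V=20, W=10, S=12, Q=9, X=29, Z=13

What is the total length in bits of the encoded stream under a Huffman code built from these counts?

Build the Huffman tree bottom-up:
merge Q(9) and W(10): 19
merge S(12) and Z(13): 25
merge 19 and V(20): 39
merge U(23) and 25: 48
merge X(29) and 39: 68
merge 48 and 68: 116
Each symbol's bit-cost is frequency × depth; summing gives 315 bits (equivalently 19 + 25 + 39 + 48 + 68 + 116).

315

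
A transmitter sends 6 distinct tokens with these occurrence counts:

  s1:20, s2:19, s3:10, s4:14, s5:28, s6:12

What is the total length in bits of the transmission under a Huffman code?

261

Merge the two smallest weights repeatedly:
s3(10) + s6(12) → 22
s4(14) + s2(19) → 33
s1(20) + 22 → 42
s5(28) + 33 → 61
42 + 61 → 103
Each symbol's bit-cost is frequency × depth; summing gives 261 bits (equivalently 22 + 33 + 42 + 61 + 103).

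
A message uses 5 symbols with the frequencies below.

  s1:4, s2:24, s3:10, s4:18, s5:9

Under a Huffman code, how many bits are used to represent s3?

3

Repeatedly merge the two smallest:
s1(4) + s5(9) → 13
s3(10) + 13 → 23
s4(18) + 23 → 41
s2(24) + 41 → 65
s3 sits 3 levels below the root, so its codeword is 3 bits.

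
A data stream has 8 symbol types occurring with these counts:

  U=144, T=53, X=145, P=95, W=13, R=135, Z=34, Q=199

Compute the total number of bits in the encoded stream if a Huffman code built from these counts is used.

Build the Huffman tree bottom-up:
merge W(13) and Z(34): 47
merge 47 and T(53): 100
merge P(95) and 100: 195
merge R(135) and U(144): 279
merge X(145) and 195: 340
merge Q(199) and 279: 478
merge 340 and 478: 818
Total encoded bits = sum of merged weights = 47 + 100 + 195 + 279 + 340 + 478 + 818 = 2257.

2257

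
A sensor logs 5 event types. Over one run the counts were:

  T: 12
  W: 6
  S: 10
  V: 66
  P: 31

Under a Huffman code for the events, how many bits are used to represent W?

4

Build the tree from the bottom:
W(6) + S(10) → 16
T(12) + 16 → 28
28 + P(31) → 59
59 + V(66) → 125
W sits 4 levels below the root, so its codeword is 4 bits.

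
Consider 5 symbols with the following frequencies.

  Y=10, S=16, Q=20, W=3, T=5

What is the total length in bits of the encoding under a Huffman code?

Greedily combine the two least-frequent nodes:
combine W(3), T(5) → 8
combine 8, Y(10) → 18
combine S(16), 18 → 34
combine Q(20), 34 → 54
Total encoded bits = sum of merged weights = 8 + 18 + 34 + 54 = 114.

114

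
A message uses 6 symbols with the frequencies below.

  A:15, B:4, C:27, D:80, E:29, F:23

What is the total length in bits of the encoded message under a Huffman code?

Merge the two smallest weights repeatedly:
combine B(4), A(15) → 19
combine 19, F(23) → 42
combine C(27), E(29) → 56
combine 42, 56 → 98
combine D(80), 98 → 178
Each symbol's bit-cost is frequency × depth; summing gives 393 bits (equivalently 19 + 42 + 56 + 98 + 178).

393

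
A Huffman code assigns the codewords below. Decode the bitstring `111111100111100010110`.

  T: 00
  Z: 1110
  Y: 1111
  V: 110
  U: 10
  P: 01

YZPZTUV

Read left to right; each codeword is recognised as soon as it completes (prefix code):
  1111→Y | 1110→Z | 01→P | 1110→Z | 00→T | 10→U | 110→V
Decoded message: YZPZTUV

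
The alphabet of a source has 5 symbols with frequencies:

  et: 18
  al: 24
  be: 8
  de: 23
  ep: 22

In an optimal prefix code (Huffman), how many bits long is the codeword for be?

Build the tree from the bottom:
combine be(8), et(18) → 26
combine ep(22), de(23) → 45
combine al(24), 26 → 50
combine 45, 50 → 95
The subtree containing be is merged 3 times, so code length = 3.

3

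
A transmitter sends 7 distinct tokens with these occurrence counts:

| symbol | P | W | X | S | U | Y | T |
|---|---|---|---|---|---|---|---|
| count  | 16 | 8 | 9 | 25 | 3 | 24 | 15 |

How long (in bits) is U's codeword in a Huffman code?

4

Build the tree from the bottom:
U(3) + W(8) → 11
X(9) + 11 → 20
T(15) + P(16) → 31
20 + Y(24) → 44
S(25) + 31 → 56
44 + 56 → 100
U sits 4 levels below the root, so its codeword is 4 bits.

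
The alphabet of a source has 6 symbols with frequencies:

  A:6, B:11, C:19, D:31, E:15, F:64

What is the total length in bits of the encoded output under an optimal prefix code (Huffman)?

Greedily combine the two least-frequent nodes:
combine A(6), B(11) → 17
combine E(15), 17 → 32
combine C(19), D(31) → 50
combine 32, 50 → 82
combine F(64), 82 → 146
Each symbol's bit-cost is frequency × depth; summing gives 327 bits (equivalently 17 + 32 + 50 + 82 + 146).

327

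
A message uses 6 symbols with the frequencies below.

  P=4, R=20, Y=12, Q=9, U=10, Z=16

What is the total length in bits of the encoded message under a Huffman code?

Greedily combine the two least-frequent nodes:
merge P(4) and Q(9): 13
merge U(10) and Y(12): 22
merge 13 and Z(16): 29
merge R(20) and 22: 42
merge 29 and 42: 71
Total encoded bits = sum of merged weights = 13 + 22 + 29 + 42 + 71 = 177.

177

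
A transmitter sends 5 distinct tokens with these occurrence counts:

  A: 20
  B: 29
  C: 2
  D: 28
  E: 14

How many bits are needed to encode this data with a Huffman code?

202

Greedily combine the two least-frequent nodes:
merge C(2) and E(14): 16
merge 16 and A(20): 36
merge D(28) and B(29): 57
merge 36 and 57: 93
Total encoded bits = sum of merged weights = 16 + 36 + 57 + 93 = 202.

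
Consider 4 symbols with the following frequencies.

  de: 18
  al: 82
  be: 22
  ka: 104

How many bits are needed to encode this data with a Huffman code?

Build the Huffman tree bottom-up:
combine de(18), be(22) → 40
combine 40, al(82) → 122
combine ka(104), 122 → 226
Total encoded bits = sum of merged weights = 40 + 122 + 226 = 388.

388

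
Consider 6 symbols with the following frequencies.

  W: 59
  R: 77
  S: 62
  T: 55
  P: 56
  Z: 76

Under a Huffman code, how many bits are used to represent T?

Build the tree from the bottom:
merge T(55) and P(56): 111
merge W(59) and S(62): 121
merge Z(76) and R(77): 153
merge 111 and 121: 232
merge 153 and 232: 385
T's leaf is at depth 3, giving a 3-bit codeword.

3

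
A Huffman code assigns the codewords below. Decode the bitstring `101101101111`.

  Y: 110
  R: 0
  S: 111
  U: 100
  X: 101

Read left to right; each codeword is recognised as soon as it completes (prefix code):
  101→X | 101→X | 101→X | 111→S
Decoded message: XXXS

XXXS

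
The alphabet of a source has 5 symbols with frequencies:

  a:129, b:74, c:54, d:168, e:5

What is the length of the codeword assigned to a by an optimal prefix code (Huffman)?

Repeatedly merge the two smallest:
merge e(5) and c(54): 59
merge 59 and b(74): 133
merge a(129) and 133: 262
merge d(168) and 262: 430
a's leaf is at depth 2, giving a 2-bit codeword.

2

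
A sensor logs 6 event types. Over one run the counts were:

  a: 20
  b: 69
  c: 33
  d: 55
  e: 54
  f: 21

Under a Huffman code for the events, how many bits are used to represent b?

Repeatedly merge the two smallest:
a(20) + f(21) → 41
c(33) + 41 → 74
e(54) + d(55) → 109
b(69) + 74 → 143
109 + 143 → 252
The subtree containing b is merged 2 times, so code length = 2.

2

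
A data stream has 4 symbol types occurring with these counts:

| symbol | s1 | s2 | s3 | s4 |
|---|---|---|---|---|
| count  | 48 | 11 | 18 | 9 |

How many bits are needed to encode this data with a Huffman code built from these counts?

144

Merge the two smallest weights repeatedly:
combine s4(9), s2(11) → 20
combine s3(18), 20 → 38
combine 38, s1(48) → 86
Each symbol's bit-cost is frequency × depth; summing gives 144 bits (equivalently 20 + 38 + 86).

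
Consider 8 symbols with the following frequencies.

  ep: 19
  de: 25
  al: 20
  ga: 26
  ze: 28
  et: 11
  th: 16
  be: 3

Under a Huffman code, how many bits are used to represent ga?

3

Build the tree from the bottom:
merge be(3) and et(11): 14
merge 14 and th(16): 30
merge ep(19) and al(20): 39
merge de(25) and ga(26): 51
merge ze(28) and 30: 58
merge 39 and 51: 90
merge 58 and 90: 148
The subtree containing ga is merged 3 times, so code length = 3.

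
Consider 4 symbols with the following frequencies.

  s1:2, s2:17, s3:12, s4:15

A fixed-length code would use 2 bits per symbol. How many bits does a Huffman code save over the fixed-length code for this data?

Fixed-length: 2 bits × 46 symbols = 92 bits.
Huffman merges:
combine s1(2), s3(12) → 14
combine 14, s4(15) → 29
combine s2(17), 29 → 46
Huffman total = 14 + 29 + 46 = 89 bits.
Saving = 92 − 89 = 3 bits.

3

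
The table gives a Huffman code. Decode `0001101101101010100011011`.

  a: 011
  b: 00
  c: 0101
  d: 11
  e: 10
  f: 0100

Read left to right; each codeword is recognised as soon as it completes (prefix code):
  00→b | 011→a | 011→a | 011→a | 0101→c | 0100→f | 011→a | 011→a
Decoded message: baaacfaa

baaacfaa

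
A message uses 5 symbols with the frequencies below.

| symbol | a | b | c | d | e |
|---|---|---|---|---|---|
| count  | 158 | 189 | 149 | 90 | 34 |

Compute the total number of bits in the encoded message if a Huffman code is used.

Merge the two smallest weights repeatedly:
combine e(34), d(90) → 124
combine 124, c(149) → 273
combine a(158), b(189) → 347
combine 273, 347 → 620
Each symbol's bit-cost is frequency × depth; summing gives 1364 bits (equivalently 124 + 273 + 347 + 620).

1364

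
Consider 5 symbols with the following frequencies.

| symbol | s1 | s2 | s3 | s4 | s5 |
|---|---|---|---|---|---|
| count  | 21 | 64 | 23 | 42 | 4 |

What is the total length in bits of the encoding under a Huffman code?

Greedily combine the two least-frequent nodes:
s5(4) + s1(21) → 25
s3(23) + 25 → 48
s4(42) + 48 → 90
s2(64) + 90 → 154
The encoded length is the sum of every internal node's weight: 25 + 48 + 90 + 154 = 317 bits.

317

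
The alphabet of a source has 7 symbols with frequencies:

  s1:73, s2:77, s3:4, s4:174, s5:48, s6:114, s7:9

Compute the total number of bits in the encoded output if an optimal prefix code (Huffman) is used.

1206

Merge the two smallest weights repeatedly:
merge s3(4) and s7(9): 13
merge 13 and s5(48): 61
merge 61 and s1(73): 134
merge s2(77) and s6(114): 191
merge 134 and s4(174): 308
merge 191 and 308: 499
Each symbol's bit-cost is frequency × depth; summing gives 1206 bits (equivalently 13 + 61 + 134 + 191 + 308 + 499).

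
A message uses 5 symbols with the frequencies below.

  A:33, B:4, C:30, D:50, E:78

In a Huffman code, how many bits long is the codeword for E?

Build the tree from the bottom:
B(4) + C(30) → 34
A(33) + 34 → 67
D(50) + 67 → 117
E(78) + 117 → 195
E is merged only at the final step, so code length = 1.

1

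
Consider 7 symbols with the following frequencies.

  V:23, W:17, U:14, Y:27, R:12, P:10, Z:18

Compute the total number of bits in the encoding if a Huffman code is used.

Build the Huffman tree bottom-up:
P(10) + R(12) → 22
U(14) + W(17) → 31
Z(18) + 22 → 40
V(23) + Y(27) → 50
31 + 40 → 71
50 + 71 → 121
The encoded length is the sum of every internal node's weight: 22 + 31 + 40 + 50 + 71 + 121 = 335 bits.

335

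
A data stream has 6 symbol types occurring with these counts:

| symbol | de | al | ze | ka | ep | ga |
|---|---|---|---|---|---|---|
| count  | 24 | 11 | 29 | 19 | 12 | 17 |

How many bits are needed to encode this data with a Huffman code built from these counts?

Greedily combine the two least-frequent nodes:
al(11) + ep(12) → 23
ga(17) + ka(19) → 36
23 + de(24) → 47
ze(29) + 36 → 65
47 + 65 → 112
Each symbol's bit-cost is frequency × depth; summing gives 283 bits (equivalently 23 + 36 + 47 + 65 + 112).

283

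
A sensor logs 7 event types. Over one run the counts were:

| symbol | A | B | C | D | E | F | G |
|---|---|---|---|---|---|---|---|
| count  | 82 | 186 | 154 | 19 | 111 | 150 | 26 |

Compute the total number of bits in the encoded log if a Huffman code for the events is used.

Greedily combine the two least-frequent nodes:
combine D(19), G(26) → 45
combine 45, A(82) → 127
combine E(111), 127 → 238
combine F(150), C(154) → 304
combine B(186), 238 → 424
combine 304, 424 → 728
Each symbol's bit-cost is frequency × depth; summing gives 1866 bits (equivalently 45 + 127 + 238 + 304 + 424 + 728).

1866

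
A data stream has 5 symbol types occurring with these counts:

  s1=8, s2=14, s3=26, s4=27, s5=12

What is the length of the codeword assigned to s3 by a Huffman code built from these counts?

Huffman merges, smallest pair first:
combine s1(8), s5(12) → 20
combine s2(14), 20 → 34
combine s3(26), s4(27) → 53
combine 34, 53 → 87
The subtree containing s3 is merged 2 times, so code length = 2.

2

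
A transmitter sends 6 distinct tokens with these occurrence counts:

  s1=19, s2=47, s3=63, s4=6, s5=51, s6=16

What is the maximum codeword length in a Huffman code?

4

Merge the two lowest-weight nodes at each step:
s4(6) + s6(16) → 22
s1(19) + 22 → 41
41 + s2(47) → 88
s5(51) + s3(63) → 114
88 + 114 → 202
The rarest symbols sit at the bottom; the longest codeword is 4 bits.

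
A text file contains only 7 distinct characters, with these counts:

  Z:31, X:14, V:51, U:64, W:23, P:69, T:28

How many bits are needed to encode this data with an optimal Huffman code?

744

Build the Huffman tree bottom-up:
X(14) + W(23) → 37
T(28) + Z(31) → 59
37 + V(51) → 88
59 + U(64) → 123
P(69) + 88 → 157
123 + 157 → 280
The encoded length is the sum of every internal node's weight: 37 + 59 + 88 + 123 + 157 + 280 = 744 bits.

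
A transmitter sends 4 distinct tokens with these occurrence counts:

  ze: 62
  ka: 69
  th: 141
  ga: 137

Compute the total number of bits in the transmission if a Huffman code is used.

808

Greedily combine the two least-frequent nodes:
combine ze(62), ka(69) → 131
combine 131, ga(137) → 268
combine th(141), 268 → 409
Each symbol's bit-cost is frequency × depth; summing gives 808 bits (equivalently 131 + 268 + 409).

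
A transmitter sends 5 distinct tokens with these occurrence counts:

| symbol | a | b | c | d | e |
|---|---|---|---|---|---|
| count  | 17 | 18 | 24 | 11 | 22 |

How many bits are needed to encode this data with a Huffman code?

Greedily combine the two least-frequent nodes:
merge d(11) and a(17): 28
merge b(18) and e(22): 40
merge c(24) and 28: 52
merge 40 and 52: 92
The encoded length is the sum of every internal node's weight: 28 + 40 + 52 + 92 = 212 bits.

212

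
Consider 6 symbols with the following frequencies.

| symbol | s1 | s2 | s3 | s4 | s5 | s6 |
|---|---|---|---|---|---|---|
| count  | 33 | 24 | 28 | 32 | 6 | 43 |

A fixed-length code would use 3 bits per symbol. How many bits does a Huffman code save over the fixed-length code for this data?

Fixed-length: 3 bits × 166 symbols = 498 bits.
Huffman merges:
merge s5(6) and s2(24): 30
merge s3(28) and 30: 58
merge s4(32) and s1(33): 65
merge s6(43) and 58: 101
merge 65 and 101: 166
Huffman total = 30 + 58 + 65 + 101 + 166 = 420 bits.
Saving = 498 − 420 = 78 bits.

78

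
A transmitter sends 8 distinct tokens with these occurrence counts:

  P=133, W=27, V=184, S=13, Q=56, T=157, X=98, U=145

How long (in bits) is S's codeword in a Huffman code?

Huffman merges, smallest pair first:
merge S(13) and W(27): 40
merge 40 and Q(56): 96
merge 96 and X(98): 194
merge P(133) and U(145): 278
merge T(157) and V(184): 341
merge 194 and 278: 472
merge 341 and 472: 813
S's leaf is at depth 5, giving a 5-bit codeword.

5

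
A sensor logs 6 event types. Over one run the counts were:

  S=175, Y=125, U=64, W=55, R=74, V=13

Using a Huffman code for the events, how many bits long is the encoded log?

1212

Merge the two smallest weights repeatedly:
merge V(13) and W(55): 68
merge U(64) and 68: 132
merge R(74) and Y(125): 199
merge 132 and S(175): 307
merge 199 and 307: 506
The encoded length is the sum of every internal node's weight: 68 + 132 + 199 + 307 + 506 = 1212 bits.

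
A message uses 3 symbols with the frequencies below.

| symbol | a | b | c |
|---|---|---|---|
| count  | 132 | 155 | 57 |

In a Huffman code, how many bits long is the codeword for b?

1

Build the tree from the bottom:
merge c(57) and a(132): 189
merge b(155) and 189: 344
b sits one level below the root: a 1-bit codeword.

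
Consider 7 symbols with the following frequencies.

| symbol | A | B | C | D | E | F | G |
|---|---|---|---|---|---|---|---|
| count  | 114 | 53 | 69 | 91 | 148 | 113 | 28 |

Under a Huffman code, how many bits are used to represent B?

Repeatedly merge the two smallest:
combine G(28), B(53) → 81
combine C(69), 81 → 150
combine D(91), F(113) → 204
combine A(114), E(148) → 262
combine 150, 204 → 354
combine 262, 354 → 616
B's leaf is at depth 4, giving a 4-bit codeword.

4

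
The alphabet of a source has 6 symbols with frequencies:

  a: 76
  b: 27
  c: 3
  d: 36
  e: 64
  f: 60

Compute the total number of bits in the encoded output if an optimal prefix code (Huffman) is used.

628

Greedily combine the two least-frequent nodes:
combine c(3), b(27) → 30
combine 30, d(36) → 66
combine f(60), e(64) → 124
combine 66, a(76) → 142
combine 124, 142 → 266
Total encoded bits = sum of merged weights = 30 + 66 + 124 + 142 + 266 = 628.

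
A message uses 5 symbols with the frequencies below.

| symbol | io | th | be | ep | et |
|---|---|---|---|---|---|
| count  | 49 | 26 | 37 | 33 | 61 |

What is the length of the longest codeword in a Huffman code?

Merge the two lowest-weight nodes at each step:
th(26) + ep(33) → 59
be(37) + io(49) → 86
59 + et(61) → 120
86 + 120 → 206
Maximum depth reached is 3.

3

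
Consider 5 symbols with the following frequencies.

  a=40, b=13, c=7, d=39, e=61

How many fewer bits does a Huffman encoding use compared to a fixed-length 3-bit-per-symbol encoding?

Fixed-length: 3 bits × 160 symbols = 480 bits.
Huffman merges:
merge c(7) and b(13): 20
merge 20 and d(39): 59
merge a(40) and 59: 99
merge e(61) and 99: 160
Huffman total = 20 + 59 + 99 + 160 = 338 bits.
Saving = 480 − 338 = 142 bits.

142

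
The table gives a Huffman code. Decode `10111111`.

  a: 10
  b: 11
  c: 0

abbb

Read left to right; each codeword is recognised as soon as it completes (prefix code):
  10→a | 11→b | 11→b | 11→b
Decoded message: abbb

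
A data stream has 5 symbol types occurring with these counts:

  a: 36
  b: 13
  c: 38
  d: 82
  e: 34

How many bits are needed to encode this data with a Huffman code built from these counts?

445

Build the Huffman tree bottom-up:
merge b(13) and e(34): 47
merge a(36) and c(38): 74
merge 47 and 74: 121
merge d(82) and 121: 203
Each symbol's bit-cost is frequency × depth; summing gives 445 bits (equivalently 47 + 74 + 121 + 203).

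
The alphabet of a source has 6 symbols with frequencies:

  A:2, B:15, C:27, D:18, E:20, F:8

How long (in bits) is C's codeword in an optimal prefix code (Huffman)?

Build the tree from the bottom:
combine A(2), F(8) → 10
combine 10, B(15) → 25
combine D(18), E(20) → 38
combine 25, C(27) → 52
combine 38, 52 → 90
C sits 2 levels below the root, so its codeword is 2 bits.

2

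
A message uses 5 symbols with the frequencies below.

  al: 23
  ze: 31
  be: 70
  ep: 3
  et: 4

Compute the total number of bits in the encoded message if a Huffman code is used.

229

Merge the two smallest weights repeatedly:
merge ep(3) and et(4): 7
merge 7 and al(23): 30
merge 30 and ze(31): 61
merge 61 and be(70): 131
Each symbol's bit-cost is frequency × depth; summing gives 229 bits (equivalently 7 + 30 + 61 + 131).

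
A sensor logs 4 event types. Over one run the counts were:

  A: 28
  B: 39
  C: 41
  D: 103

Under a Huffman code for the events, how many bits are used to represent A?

3

Repeatedly merge the two smallest:
merge A(28) and B(39): 67
merge C(41) and 67: 108
merge D(103) and 108: 211
The subtree containing A is merged 3 times, so code length = 3.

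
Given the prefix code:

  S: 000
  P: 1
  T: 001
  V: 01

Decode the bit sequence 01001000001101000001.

VTSTPVST

Read left to right; each codeword is recognised as soon as it completes (prefix code):
  01→V | 001→T | 000→S | 001→T | 1→P | 01→V | 000→S | 001→T
Decoded message: VTSTPVST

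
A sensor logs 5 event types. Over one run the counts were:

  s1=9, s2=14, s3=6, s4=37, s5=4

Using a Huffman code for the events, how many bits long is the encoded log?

132

Greedily combine the two least-frequent nodes:
merge s5(4) and s3(6): 10
merge s1(9) and 10: 19
merge s2(14) and 19: 33
merge 33 and s4(37): 70
Each symbol's bit-cost is frequency × depth; summing gives 132 bits (equivalently 10 + 19 + 33 + 70).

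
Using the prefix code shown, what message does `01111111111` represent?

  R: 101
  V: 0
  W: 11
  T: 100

Read left to right; each codeword is recognised as soon as it completes (prefix code):
  0→V | 11→W | 11→W | 11→W | 11→W | 11→W
Decoded message: VWWWWW

VWWWWW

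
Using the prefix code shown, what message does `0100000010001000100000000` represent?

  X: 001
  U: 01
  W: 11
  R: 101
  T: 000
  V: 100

Read left to right; each codeword is recognised as soon as it completes (prefix code):
  01→U | 000→T | 000→T | 100→V | 01→U | 000→T | 100→V | 000→T | 000→T
Decoded message: UTTVUTVTT

UTTVUTVTT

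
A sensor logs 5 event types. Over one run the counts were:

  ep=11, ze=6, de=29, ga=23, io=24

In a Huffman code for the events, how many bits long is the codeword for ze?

3

Repeatedly merge the two smallest:
combine ze(6), ep(11) → 17
combine 17, ga(23) → 40
combine io(24), de(29) → 53
combine 40, 53 → 93
The subtree containing ze is merged 3 times, so code length = 3.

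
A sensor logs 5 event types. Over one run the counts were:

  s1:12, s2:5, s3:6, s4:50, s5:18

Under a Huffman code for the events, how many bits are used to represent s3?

4

Build the tree from the bottom:
combine s2(5), s3(6) → 11
combine 11, s1(12) → 23
combine s5(18), 23 → 41
combine 41, s4(50) → 91
s3 sits 4 levels below the root, so its codeword is 4 bits.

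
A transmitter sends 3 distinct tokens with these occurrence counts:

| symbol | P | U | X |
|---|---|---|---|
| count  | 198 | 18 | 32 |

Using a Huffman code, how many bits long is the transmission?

298

Greedily combine the two least-frequent nodes:
U(18) + X(32) → 50
50 + P(198) → 248
Each symbol's bit-cost is frequency × depth; summing gives 298 bits (equivalently 50 + 248).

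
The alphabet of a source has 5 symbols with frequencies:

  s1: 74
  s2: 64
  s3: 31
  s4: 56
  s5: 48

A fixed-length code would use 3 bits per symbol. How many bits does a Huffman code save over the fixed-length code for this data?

Fixed-length: 3 bits × 273 symbols = 819 bits.
Huffman merges:
combine s3(31), s5(48) → 79
combine s4(56), s2(64) → 120
combine s1(74), 79 → 153
combine 120, 153 → 273
Huffman total = 79 + 120 + 153 + 273 = 625 bits.
Saving = 819 − 625 = 194 bits.

194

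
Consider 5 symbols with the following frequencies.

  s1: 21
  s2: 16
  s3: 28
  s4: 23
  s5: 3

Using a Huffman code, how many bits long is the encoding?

201

Build the Huffman tree bottom-up:
merge s5(3) and s2(16): 19
merge 19 and s1(21): 40
merge s4(23) and s3(28): 51
merge 40 and 51: 91
The encoded length is the sum of every internal node's weight: 19 + 40 + 51 + 91 = 201 bits.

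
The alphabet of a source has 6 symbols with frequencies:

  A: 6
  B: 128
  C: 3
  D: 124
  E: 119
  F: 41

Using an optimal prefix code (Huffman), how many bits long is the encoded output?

Build the Huffman tree bottom-up:
C(3) + A(6) → 9
9 + F(41) → 50
50 + E(119) → 169
D(124) + B(128) → 252
169 + 252 → 421
Each symbol's bit-cost is frequency × depth; summing gives 901 bits (equivalently 9 + 50 + 169 + 252 + 421).

901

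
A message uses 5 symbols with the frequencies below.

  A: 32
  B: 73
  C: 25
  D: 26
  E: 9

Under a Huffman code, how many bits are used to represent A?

Huffman merges, smallest pair first:
merge E(9) and C(25): 34
merge D(26) and A(32): 58
merge 34 and 58: 92
merge B(73) and 92: 165
A sits 3 levels below the root, so its codeword is 3 bits.

3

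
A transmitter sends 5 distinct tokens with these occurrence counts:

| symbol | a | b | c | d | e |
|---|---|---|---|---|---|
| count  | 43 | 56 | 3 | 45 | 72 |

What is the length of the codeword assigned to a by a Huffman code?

Build the tree from the bottom:
combine c(3), a(43) → 46
combine d(45), 46 → 91
combine b(56), e(72) → 128
combine 91, 128 → 219
a sits 3 levels below the root, so its codeword is 3 bits.

3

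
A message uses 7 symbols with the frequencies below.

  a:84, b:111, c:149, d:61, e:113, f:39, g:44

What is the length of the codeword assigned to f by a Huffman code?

Huffman merges, smallest pair first:
merge f(39) and g(44): 83
merge d(61) and 83: 144
merge a(84) and b(111): 195
merge e(113) and 144: 257
merge c(149) and 195: 344
merge 257 and 344: 601
f sits 4 levels below the root, so its codeword is 4 bits.

4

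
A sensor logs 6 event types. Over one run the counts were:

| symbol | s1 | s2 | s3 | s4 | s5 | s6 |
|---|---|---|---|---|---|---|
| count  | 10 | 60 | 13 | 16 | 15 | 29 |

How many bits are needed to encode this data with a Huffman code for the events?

332

Merge the two smallest weights repeatedly:
combine s1(10), s3(13) → 23
combine s5(15), s4(16) → 31
combine 23, s6(29) → 52
combine 31, 52 → 83
combine s2(60), 83 → 143
Each symbol's bit-cost is frequency × depth; summing gives 332 bits (equivalently 23 + 31 + 52 + 83 + 143).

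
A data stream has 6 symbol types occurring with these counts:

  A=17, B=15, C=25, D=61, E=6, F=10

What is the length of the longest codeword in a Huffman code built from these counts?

Merge the two lowest-weight nodes at each step:
E(6) + F(10) → 16
B(15) + 16 → 31
A(17) + C(25) → 42
31 + 42 → 73
D(61) + 73 → 134
The rarest symbols sit at the bottom; the longest codeword is 4 bits.

4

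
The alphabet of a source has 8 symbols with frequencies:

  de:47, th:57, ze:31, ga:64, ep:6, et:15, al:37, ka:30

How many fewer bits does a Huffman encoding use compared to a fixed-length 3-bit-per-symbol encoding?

49

Fixed-length: 3 bits × 287 symbols = 861 bits.
Huffman merges:
ep(6) + et(15) → 21
21 + ka(30) → 51
ze(31) + al(37) → 68
de(47) + 51 → 98
th(57) + ga(64) → 121
68 + 98 → 166
121 + 166 → 287
Huffman total = 21 + 51 + 68 + 98 + 121 + 166 + 287 = 812 bits.
Saving = 861 − 812 = 49 bits.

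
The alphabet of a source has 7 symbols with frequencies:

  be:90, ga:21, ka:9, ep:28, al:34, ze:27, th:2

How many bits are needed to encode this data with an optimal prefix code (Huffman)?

496

Greedily combine the two least-frequent nodes:
merge th(2) and ka(9): 11
merge 11 and ga(21): 32
merge ze(27) and ep(28): 55
merge 32 and al(34): 66
merge 55 and 66: 121
merge be(90) and 121: 211
Total encoded bits = sum of merged weights = 11 + 32 + 55 + 66 + 121 + 211 = 496.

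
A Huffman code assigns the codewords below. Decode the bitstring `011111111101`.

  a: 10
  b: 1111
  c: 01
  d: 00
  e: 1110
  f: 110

cbbc

Read left to right; each codeword is recognised as soon as it completes (prefix code):
  01→c | 1111→b | 1111→b | 01→c
Decoded message: cbbc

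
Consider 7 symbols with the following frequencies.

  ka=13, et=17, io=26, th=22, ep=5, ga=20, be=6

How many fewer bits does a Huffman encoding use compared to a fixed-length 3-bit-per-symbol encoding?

Fixed-length: 3 bits × 109 symbols = 327 bits.
Huffman merges:
ep(5) + be(6) → 11
11 + ka(13) → 24
et(17) + ga(20) → 37
th(22) + 24 → 46
io(26) + 37 → 63
46 + 63 → 109
Huffman total = 11 + 24 + 37 + 46 + 63 + 109 = 290 bits.
Saving = 327 − 290 = 37 bits.

37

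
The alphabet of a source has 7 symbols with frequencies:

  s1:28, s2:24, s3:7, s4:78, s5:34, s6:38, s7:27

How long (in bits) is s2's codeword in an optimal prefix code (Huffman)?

4

Repeatedly merge the two smallest:
combine s3(7), s2(24) → 31
combine s7(27), s1(28) → 55
combine 31, s5(34) → 65
combine s6(38), 55 → 93
combine 65, s4(78) → 143
combine 93, 143 → 236
The subtree containing s2 is merged 4 times, so code length = 4.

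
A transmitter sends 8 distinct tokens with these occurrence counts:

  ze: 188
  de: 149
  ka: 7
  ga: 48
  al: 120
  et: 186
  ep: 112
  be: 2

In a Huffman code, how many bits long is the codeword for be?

Huffman merges, smallest pair first:
be(2) + ka(7) → 9
9 + ga(48) → 57
57 + ep(112) → 169
al(120) + de(149) → 269
169 + et(186) → 355
ze(188) + 269 → 457
355 + 457 → 812
be's leaf is at depth 5, giving a 5-bit codeword.

5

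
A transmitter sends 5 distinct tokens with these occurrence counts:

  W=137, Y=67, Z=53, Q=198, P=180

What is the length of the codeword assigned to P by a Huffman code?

Repeatedly merge the two smallest:
combine Z(53), Y(67) → 120
combine 120, W(137) → 257
combine P(180), Q(198) → 378
combine 257, 378 → 635
P sits 2 levels below the root, so its codeword is 2 bits.

2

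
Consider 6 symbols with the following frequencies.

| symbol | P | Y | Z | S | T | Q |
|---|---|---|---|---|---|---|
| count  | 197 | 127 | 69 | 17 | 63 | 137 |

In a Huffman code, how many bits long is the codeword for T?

Huffman merges, smallest pair first:
merge S(17) and T(63): 80
merge Z(69) and 80: 149
merge Y(127) and Q(137): 264
merge 149 and P(197): 346
merge 264 and 346: 610
The subtree containing T is merged 4 times, so code length = 4.

4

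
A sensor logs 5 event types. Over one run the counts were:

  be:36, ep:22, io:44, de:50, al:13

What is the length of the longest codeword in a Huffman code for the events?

3

Merge the two lowest-weight nodes at each step:
merge al(13) and ep(22): 35
merge 35 and be(36): 71
merge io(44) and de(50): 94
merge 71 and 94: 165
The first pair merged (al, ep) ends up deepest, at depth 3.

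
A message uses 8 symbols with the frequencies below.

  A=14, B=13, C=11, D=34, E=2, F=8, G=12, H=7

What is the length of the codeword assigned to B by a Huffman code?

3

Repeatedly merge the two smallest:
E(2) + H(7) → 9
F(8) + 9 → 17
C(11) + G(12) → 23
B(13) + A(14) → 27
17 + 23 → 40
27 + D(34) → 61
40 + 61 → 101
B's leaf is at depth 3, giving a 3-bit codeword.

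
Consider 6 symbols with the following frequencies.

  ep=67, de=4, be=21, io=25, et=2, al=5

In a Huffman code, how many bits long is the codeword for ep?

Huffman merges, smallest pair first:
combine et(2), de(4) → 6
combine al(5), 6 → 11
combine 11, be(21) → 32
combine io(25), 32 → 57
combine 57, ep(67) → 124
ep is a child of the root — depth 1, so its codeword is a single bit.

1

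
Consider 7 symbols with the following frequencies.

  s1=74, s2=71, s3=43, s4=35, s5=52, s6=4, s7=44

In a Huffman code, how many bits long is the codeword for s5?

Huffman merges, smallest pair first:
combine s6(4), s4(35) → 39
combine 39, s3(43) → 82
combine s7(44), s5(52) → 96
combine s2(71), s1(74) → 145
combine 82, 96 → 178
combine 145, 178 → 323
s5's leaf is at depth 3, giving a 3-bit codeword.

3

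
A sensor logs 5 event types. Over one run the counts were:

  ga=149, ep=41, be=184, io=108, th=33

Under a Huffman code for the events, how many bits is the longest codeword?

4

Merge the two lowest-weight nodes at each step:
combine th(33), ep(41) → 74
combine 74, io(108) → 182
combine ga(149), 182 → 331
combine be(184), 331 → 515
The first pair merged (th, ep) ends up deepest, at depth 4.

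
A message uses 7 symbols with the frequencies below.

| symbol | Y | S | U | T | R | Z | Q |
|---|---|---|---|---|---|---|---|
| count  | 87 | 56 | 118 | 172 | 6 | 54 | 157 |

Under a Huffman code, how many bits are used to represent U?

2

Huffman merges, smallest pair first:
combine R(6), Z(54) → 60
combine S(56), 60 → 116
combine Y(87), 116 → 203
combine U(118), Q(157) → 275
combine T(172), 203 → 375
combine 275, 375 → 650
U sits 2 levels below the root, so its codeword is 2 bits.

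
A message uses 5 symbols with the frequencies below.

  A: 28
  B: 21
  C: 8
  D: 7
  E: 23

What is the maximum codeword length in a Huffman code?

Merge the two lowest-weight nodes at each step:
D(7) + C(8) → 15
15 + B(21) → 36
E(23) + A(28) → 51
36 + 51 → 87
The first pair merged (D, C) ends up deepest, at depth 3.

3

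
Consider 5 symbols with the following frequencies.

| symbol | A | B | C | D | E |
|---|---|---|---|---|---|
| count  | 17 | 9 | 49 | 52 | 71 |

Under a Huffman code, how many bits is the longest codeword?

3

Merge the two lowest-weight nodes at each step:
merge B(9) and A(17): 26
merge 26 and C(49): 75
merge D(52) and E(71): 123
merge 75 and 123: 198
Maximum depth reached is 3.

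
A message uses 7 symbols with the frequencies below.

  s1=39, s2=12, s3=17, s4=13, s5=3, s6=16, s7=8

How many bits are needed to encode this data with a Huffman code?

279

Greedily combine the two least-frequent nodes:
s5(3) + s7(8) → 11
11 + s2(12) → 23
s4(13) + s6(16) → 29
s3(17) + 23 → 40
29 + s1(39) → 68
40 + 68 → 108
Each symbol's bit-cost is frequency × depth; summing gives 279 bits (equivalently 11 + 23 + 29 + 40 + 68 + 108).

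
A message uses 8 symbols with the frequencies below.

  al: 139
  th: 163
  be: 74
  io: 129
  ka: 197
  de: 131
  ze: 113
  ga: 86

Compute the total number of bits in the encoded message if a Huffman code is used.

3059

Build the Huffman tree bottom-up:
combine be(74), ga(86) → 160
combine ze(113), io(129) → 242
combine de(131), al(139) → 270
combine 160, th(163) → 323
combine ka(197), 242 → 439
combine 270, 323 → 593
combine 439, 593 → 1032
The encoded length is the sum of every internal node's weight: 160 + 242 + 270 + 323 + 439 + 593 + 1032 = 3059 bits.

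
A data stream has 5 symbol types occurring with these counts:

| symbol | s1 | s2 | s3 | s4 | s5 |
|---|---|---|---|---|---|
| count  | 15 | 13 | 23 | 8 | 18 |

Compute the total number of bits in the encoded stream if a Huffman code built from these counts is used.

Merge the two smallest weights repeatedly:
combine s4(8), s2(13) → 21
combine s1(15), s5(18) → 33
combine 21, s3(23) → 44
combine 33, 44 → 77
The encoded length is the sum of every internal node's weight: 21 + 33 + 44 + 77 = 175 bits.

175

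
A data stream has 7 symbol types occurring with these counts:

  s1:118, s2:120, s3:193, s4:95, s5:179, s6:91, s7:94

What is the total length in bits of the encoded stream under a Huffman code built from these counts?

Build the Huffman tree bottom-up:
combine s6(91), s7(94) → 185
combine s4(95), s1(118) → 213
combine s2(120), s5(179) → 299
combine 185, s3(193) → 378
combine 213, 299 → 512
combine 378, 512 → 890
Each symbol's bit-cost is frequency × depth; summing gives 2477 bits (equivalently 185 + 213 + 299 + 378 + 512 + 890).

2477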